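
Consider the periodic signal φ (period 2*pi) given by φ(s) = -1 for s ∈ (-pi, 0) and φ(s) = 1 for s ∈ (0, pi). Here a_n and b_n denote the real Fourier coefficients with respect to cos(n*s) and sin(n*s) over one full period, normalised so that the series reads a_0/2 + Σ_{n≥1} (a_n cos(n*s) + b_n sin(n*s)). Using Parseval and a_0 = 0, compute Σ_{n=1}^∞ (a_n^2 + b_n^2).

2

Parseval: a_0^2/2 + Σ_{n≥1} (a_n^2+b_n^2) = 1/pi ∫_{-pi}^{pi} φ(s)^2 ds = 2.
Subtract a_0^2/2 = 0: Σ (a_n^2+b_n^2) = 2.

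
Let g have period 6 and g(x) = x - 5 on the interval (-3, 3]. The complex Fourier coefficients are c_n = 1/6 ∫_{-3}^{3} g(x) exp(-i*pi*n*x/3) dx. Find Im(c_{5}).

-3/(5*pi)

Since g is real-valued, Im(c_{5}) = -1/6 ∫_{-3}^{3} g(x) sin(5*pi*x/3) dx = -b_{5}/2.
Integrating by parts (boundary term plus one more integral), an antiderivative of (x - 5) sin(5*pi*x/3) is -3*x*cos(5*pi*x/3)/(5*pi) + 9*sin(5*pi*x/3)/(25*pi**2) + 3*cos(5*pi*x/3)/pi; evaluating from -3 to 3: ∫_{-3}^{3} (x - 5) sin(5*pi*x/3) dx = (-6/(5*pi)) - (-24/(5*pi)) = 18/(5*pi).
Hence Im(c_{5}) = (-1/6)·(18/(5*pi)) = -3/(5*pi).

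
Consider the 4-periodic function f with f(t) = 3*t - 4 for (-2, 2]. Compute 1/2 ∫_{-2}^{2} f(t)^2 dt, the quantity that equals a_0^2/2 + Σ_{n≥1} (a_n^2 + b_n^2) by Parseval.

1/2 ∫_{-2}^{2} f(t)^2 dt = 1/2 · (112) = 56.

56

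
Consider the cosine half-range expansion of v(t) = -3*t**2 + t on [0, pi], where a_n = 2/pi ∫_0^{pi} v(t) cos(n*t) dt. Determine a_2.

-3

a_2 = 2/pi ∫_0^{pi} (-3*t**2 + t) cos(2*t) dt.
Integrating by parts twice (tabular method), an antiderivative of (-3*t**2 + t) cos(2*t) is -3*t**2*sin(2*t)/2 + t*sin(2*t)/2 - 3*t*cos(2*t)/2 + 3*sin(2*t)/4 + cos(2*t)/4; evaluating from 0 to pi: ∫_{0}^{pi} (-3*t**2 + t) cos(2*t) dt = (1/4 - 3*pi/2) - (1/4) = -3*pi/2.
Hence a_2 = (2/pi)·(-3*pi/2) = -3.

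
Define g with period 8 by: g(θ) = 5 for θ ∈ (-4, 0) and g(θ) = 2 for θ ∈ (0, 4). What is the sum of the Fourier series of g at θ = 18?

θ = 18 differs from θ = 2 by 2 full period(s), and the series is 8-periodic.
g is continuous at θ = 2 with value 2, so the series converges to 2 there.

2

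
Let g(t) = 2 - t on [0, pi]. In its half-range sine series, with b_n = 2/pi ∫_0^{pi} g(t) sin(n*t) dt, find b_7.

b_7 = 2/pi ∫_0^{pi} (2 - t) sin(7*t) dt.
Integrating by parts (boundary term plus one more integral), an antiderivative of (2 - t) sin(7*t) is t*cos(7*t)/7 - sin(7*t)/49 - 2*cos(7*t)/7; evaluating from 0 to pi: ∫_{0}^{pi} (2 - t) sin(7*t) dt = (2/7 - pi/7) - (-2/7) = 4/7 - pi/7.
Hence b_7 = (2/pi)·(4/7 - pi/7) = 2*(4 - pi)/(7*pi).

2*(4 - pi)/(7*pi)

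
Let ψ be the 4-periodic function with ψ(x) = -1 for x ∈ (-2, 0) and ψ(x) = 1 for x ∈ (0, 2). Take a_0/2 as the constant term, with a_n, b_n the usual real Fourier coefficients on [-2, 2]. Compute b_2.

0

b_2 = 1/2 ∫_{-2}^{2} ψ(x) sin(pi*x) dx.
ψ is odd and sin(pi*x) is odd, so the integrand is even and b_2 = ∫_0^{2} ψ(x) sin(pi*x) dx.
Directly, an antiderivative of (1) sin(pi*x) is -cos(pi*x)/pi; evaluating from 0 to 2: ∫_{0}^{2} (1) sin(pi*x) dx = (-1/pi) - (-1/pi) = 0.
Hence b_2 = 0.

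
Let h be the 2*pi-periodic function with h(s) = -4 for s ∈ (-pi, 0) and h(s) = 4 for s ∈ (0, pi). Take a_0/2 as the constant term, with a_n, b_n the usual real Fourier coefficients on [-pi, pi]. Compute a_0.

0

a_0 = 1/pi ∫_{-pi}^{pi} h(s) ds = 1/pi · (0) = 0.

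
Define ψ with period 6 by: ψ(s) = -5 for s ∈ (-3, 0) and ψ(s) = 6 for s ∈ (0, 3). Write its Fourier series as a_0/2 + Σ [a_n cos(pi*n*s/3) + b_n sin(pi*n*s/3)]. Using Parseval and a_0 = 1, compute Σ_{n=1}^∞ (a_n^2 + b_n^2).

Parseval: a_0^2/2 + Σ_{n≥1} (a_n^2+b_n^2) = 1/3 ∫_{-3}^{3} ψ(s)^2 ds = 61.
Subtract a_0^2/2 = 1/2: Σ (a_n^2+b_n^2) = 121/2.

121/2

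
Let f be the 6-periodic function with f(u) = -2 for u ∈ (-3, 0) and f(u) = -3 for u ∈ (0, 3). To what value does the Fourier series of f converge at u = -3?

At u = -3 the one-sided limits are f(-3^-) = -3 and f(-3^+) = -2.
By Dirichlet's theorem the series converges to their average, [(-3) + (-2)]/2 = -5/2.

-5/2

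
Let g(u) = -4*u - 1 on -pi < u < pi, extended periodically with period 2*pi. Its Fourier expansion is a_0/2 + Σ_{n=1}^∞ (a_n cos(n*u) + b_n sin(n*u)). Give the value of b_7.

b_7 = 1/pi ∫_{-pi}^{pi} g(u) sin(7*u) du.
Integrating by parts (boundary term plus one more integral), an antiderivative of (-4*u - 1) sin(7*u) is 4*u*cos(7*u)/7 - 4*sin(7*u)/49 + cos(7*u)/7; evaluating from -pi to pi: ∫_{-pi}^{pi} (-4*u - 1) sin(7*u) du = (-4*pi/7 - 1/7) - (-1/7 + 4*pi/7) = -8*pi/7.
Hence b_7 = (1/pi)·(-8*pi/7) = -8/7.

-8/7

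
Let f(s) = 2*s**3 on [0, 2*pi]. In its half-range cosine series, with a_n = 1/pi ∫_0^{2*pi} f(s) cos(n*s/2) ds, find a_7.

a_7 = 1/pi ∫_0^{2*pi} (2*s**3) cos(7*s/2) ds.
Integrating by parts three times (tabular method), an antiderivative of (2*s**3) cos(7*s/2) is 4*s**3*sin(7*s/2)/7 + 24*s**2*cos(7*s/2)/49 - 96*s*sin(7*s/2)/343 - 192*cos(7*s/2)/2401; evaluating from 0 to 2*pi: ∫_{0}^{2*pi} (2*s**3) cos(7*s/2) ds = (192/2401 - 96*pi**2/49) - (-192/2401) = 384/2401 - 96*pi**2/49.
Hence a_7 = (1/pi)·(384/2401 - 96*pi**2/49) = 96*(4 - 49*pi**2)/(2401*pi).

96*(4 - 49*pi**2)/(2401*pi)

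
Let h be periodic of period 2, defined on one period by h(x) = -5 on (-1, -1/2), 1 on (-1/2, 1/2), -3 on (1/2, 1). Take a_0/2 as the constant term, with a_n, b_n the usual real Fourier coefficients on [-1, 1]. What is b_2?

b_2 = ∫_{-1}^{1} h(x) sin(2*pi*x) dx.
Split the integral at the breakpoints.
Directly, an antiderivative of (-5) sin(2*pi*x) is 5*cos(2*pi*x)/(2*pi); evaluating from -1 to -1/2: ∫_{-1}^{-1/2} (-5) sin(2*pi*x) dx = (-5/(2*pi)) - (5/(2*pi)) = -5/pi.
Directly, an antiderivative of (1) sin(2*pi*x) is -cos(2*pi*x)/(2*pi); evaluating from -1/2 to 1/2: ∫_{-1/2}^{1/2} (1) sin(2*pi*x) dx = (1/(2*pi)) - (1/(2*pi)) = 0.
Directly, an antiderivative of (-3) sin(2*pi*x) is 3*cos(2*pi*x)/(2*pi); evaluating from 1/2 to 1: ∫_{1/2}^{1} (-3) sin(2*pi*x) dx = (3/(2*pi)) - (-3/(2*pi)) = 3/pi.
Summing the pieces gives b_2 = -2/pi.

-2/pi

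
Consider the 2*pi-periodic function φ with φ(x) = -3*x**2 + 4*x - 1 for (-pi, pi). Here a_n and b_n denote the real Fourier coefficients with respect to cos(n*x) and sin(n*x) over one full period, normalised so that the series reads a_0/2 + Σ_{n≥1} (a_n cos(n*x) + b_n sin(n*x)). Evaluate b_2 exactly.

-4

b_2 = 1/pi ∫_{-pi}^{pi} φ(x) sin(2*x) dx.
Integrating by parts twice (tabular method), an antiderivative of (-3*x**2 + 4*x - 1) sin(2*x) is 3*x**2*cos(2*x)/2 - 3*x*sin(2*x)/2 - 2*x*cos(2*x) + sin(2*x) - cos(2*x)/4; evaluating from -pi to pi: ∫_{-pi}^{pi} (-3*x**2 + 4*x - 1) sin(2*x) dx = (-2*pi - 1/4 + 3*pi**2/2) - (-1/4 + 2*pi + 3*pi**2/2) = -4*pi.
Hence b_2 = (1/pi)·(-4*pi) = -4.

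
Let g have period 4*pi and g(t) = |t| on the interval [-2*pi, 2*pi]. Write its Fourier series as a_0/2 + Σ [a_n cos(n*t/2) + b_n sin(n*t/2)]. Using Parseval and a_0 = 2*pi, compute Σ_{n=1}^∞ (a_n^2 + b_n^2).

2*pi**2/3

Parseval: a_0^2/2 + Σ_{n≥1} (a_n^2+b_n^2) = (1/(2*pi)) ∫_{-2*pi}^{2*pi} g(t)^2 dt = 8*pi**2/3.
Subtract a_0^2/2 = 2*pi**2: Σ (a_n^2+b_n^2) = 2*pi**2/3.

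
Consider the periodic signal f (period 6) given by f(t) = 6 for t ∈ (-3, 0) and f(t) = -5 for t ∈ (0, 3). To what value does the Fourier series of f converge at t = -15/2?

6

t = -15/2 differs from t = -3/2 by -1 full period(s), and the series is 6-periodic.
f is continuous at t = -3/2 with value 6, so the series converges to 6 there.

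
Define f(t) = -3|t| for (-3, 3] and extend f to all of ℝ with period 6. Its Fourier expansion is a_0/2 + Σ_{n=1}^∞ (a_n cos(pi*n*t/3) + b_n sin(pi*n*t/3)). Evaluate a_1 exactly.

36/pi**2

a_1 = 1/3 ∫_{-3}^{3} f(t) cos(pi*t/3) dt.
f is even and cos(pi*t/3) is even, so the integrand is even and a_1 = 2/3 ∫_0^{3} f(t) cos(pi*t/3) dt.
Integrating by parts (boundary term plus one more integral), an antiderivative of (-3*t) cos(pi*t/3) is -9*t*sin(pi*t/3)/pi - 27*cos(pi*t/3)/pi**2; evaluating from 0 to 3: ∫_{0}^{3} (-3*t) cos(pi*t/3) dt = (27/pi**2) - (-27/pi**2) = 54/pi**2.
Hence a_1 = (2/3)·(54/pi**2) = 36/pi**2.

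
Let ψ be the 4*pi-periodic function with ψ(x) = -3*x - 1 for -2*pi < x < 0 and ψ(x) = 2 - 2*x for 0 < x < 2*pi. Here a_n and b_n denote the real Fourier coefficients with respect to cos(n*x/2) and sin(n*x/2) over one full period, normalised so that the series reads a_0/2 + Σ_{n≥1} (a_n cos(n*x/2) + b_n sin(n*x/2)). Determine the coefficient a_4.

a_4 = (1/(2*pi)) ∫_{-2*pi}^{2*pi} ψ(x) cos(2*x) dx.
Split the integral at the breakpoints.
Integrating by parts (boundary term plus one more integral), an antiderivative of (-3*x - 1) cos(2*x) is -3*x*sin(2*x)/2 - sin(2*x)/2 - 3*cos(2*x)/4; evaluating from -2*pi to 0: ∫_{-2*pi}^{0} (-3*x - 1) cos(2*x) dx = (-3/4) - (-3/4) = 0.
Integrating by parts (boundary term plus one more integral), an antiderivative of (2 - 2*x) cos(2*x) is -x*sin(2*x) + sin(2*x) - cos(2*x)/2; evaluating from 0 to 2*pi: ∫_{0}^{2*pi} (2 - 2*x) cos(2*x) dx = (-1/2) - (-1/2) = 0.
Summing the pieces and multiplying by (1/(2*pi)) gives a_4 = 0.

0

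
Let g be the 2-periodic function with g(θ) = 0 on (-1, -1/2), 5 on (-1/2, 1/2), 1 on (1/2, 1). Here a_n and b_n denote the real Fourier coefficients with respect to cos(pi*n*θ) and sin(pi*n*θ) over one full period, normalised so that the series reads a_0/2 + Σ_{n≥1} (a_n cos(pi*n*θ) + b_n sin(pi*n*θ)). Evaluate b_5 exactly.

b_5 = ∫_{-1}^{1} g(θ) sin(5*pi*θ) dθ.
Split the integral at the breakpoints.
∫_{-1}^{-1/2} (0) sin(5*pi*θ) dθ = 0.
Directly, an antiderivative of (5) sin(5*pi*θ) is -cos(5*pi*θ)/pi; evaluating from -1/2 to 1/2: ∫_{-1/2}^{1/2} (5) sin(5*pi*θ) dθ = (0) - (0) = 0.
Directly, an antiderivative of (1) sin(5*pi*θ) is -cos(5*pi*θ)/(5*pi); evaluating from 1/2 to 1: ∫_{1/2}^{1} (1) sin(5*pi*θ) dθ = (1/(5*pi)) - (0) = 1/(5*pi).
Summing the pieces gives b_5 = 1/(5*pi).

1/(5*pi)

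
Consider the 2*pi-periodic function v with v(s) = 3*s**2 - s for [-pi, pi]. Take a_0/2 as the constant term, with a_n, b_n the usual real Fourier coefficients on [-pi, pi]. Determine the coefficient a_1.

-12

a_1 = 1/pi ∫_{-pi}^{pi} v(s) cos(s) ds.
Integrating by parts twice (tabular method), an antiderivative of (3*s**2 - s) cos(s) is 3*s**2*sin(s) - s*sin(s) + 6*s*cos(s) - 6*sin(s) - cos(s); evaluating from -pi to pi: ∫_{-pi}^{pi} (3*s**2 - s) cos(s) ds = (1 - 6*pi) - (1 + 6*pi) = -12*pi.
Hence a_1 = (1/pi)·(-12*pi) = -12.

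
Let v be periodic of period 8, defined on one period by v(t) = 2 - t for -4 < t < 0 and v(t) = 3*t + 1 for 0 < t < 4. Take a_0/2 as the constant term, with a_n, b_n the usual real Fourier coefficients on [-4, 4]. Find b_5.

b_5 = 1/4 ∫_{-4}^{4} v(t) sin(5*pi*t/4) dt.
Split the integral at the breakpoints.
Integrating by parts (boundary term plus one more integral), an antiderivative of (2 - t) sin(5*pi*t/4) is 4*t*cos(5*pi*t/4)/(5*pi) - 16*sin(5*pi*t/4)/(25*pi**2) - 8*cos(5*pi*t/4)/(5*pi); evaluating from -4 to 0: ∫_{-4}^{0} (2 - t) sin(5*pi*t/4) dt = (-8/(5*pi)) - (24/(5*pi)) = -32/(5*pi).
Integrating by parts (boundary term plus one more integral), an antiderivative of (3*t + 1) sin(5*pi*t/4) is -12*t*cos(5*pi*t/4)/(5*pi) + 48*sin(5*pi*t/4)/(25*pi**2) - 4*cos(5*pi*t/4)/(5*pi); evaluating from 0 to 4: ∫_{0}^{4} (3*t + 1) sin(5*pi*t/4) dt = (52/(5*pi)) - (-4/(5*pi)) = 56/(5*pi).
Summing the pieces and multiplying by (1/4) gives b_5 = 6/(5*pi).

6/(5*pi)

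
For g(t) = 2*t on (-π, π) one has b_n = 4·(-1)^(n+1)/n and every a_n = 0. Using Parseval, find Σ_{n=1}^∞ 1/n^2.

Parseval: Σ b_n^2 = (1/π) ∫_{-π}^{π} g(t)^2 dt = 8*pi**2/3.
Σ b_n^2 = Σ 16/n^2, so Σ 1/n^2 = (8*pi**2/3)/16 = pi**2/6.

pi**2/6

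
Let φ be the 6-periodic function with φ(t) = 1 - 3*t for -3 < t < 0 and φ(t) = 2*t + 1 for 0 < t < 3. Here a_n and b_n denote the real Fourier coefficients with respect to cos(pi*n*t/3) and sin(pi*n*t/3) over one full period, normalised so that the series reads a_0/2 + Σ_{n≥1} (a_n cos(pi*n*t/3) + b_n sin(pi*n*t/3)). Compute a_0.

a_0 = 1/3 ∫_{-3}^{3} φ(t) dt = 1/3 · (57/2) = 19/2.

19/2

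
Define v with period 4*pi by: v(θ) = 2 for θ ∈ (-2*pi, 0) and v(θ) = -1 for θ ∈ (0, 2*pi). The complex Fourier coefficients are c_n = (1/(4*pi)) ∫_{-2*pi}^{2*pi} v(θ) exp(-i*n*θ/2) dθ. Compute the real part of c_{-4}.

0

Since v is real-valued, Re(c_{-4}) = (1/(4*pi)) ∫_{-2*pi}^{2*pi} v(θ) cos(-2*θ) dθ = a_{4}/2.
Split the integral at the breakpoints.
Directly, an antiderivative of (2) cos(-2*θ) is sin(2*θ); evaluating from -2*pi to 0: ∫_{-2*pi}^{0} (2) cos(-2*θ) dθ = (0) - (0) = 0.
Directly, an antiderivative of (-1) cos(-2*θ) is -sin(2*θ)/2; evaluating from 0 to 2*pi: ∫_{0}^{2*pi} (-1) cos(-2*θ) dθ = (0) - (0) = 0.
So ∫_{-2*pi}^{2*pi} v(θ) cos(-2*θ) dθ = 0.
Hence Re(c_{-4}) = (1/(4*pi))·(0) = 0.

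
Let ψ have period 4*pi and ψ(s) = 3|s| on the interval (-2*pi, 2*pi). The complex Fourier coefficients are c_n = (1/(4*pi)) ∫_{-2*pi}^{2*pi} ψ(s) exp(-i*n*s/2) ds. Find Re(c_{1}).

Since ψ is real-valued, Re(c_{1}) = (1/(4*pi)) ∫_{-2*pi}^{2*pi} ψ(s) cos(s/2) ds = a_{1}/2.
ψ is even and cos(s/2) is even, so the integrand is even: ∫_{-2*pi}^{2*pi} ψ(s) cos(s/2) ds = 2∫_0^{2*pi} ψ(s) cos(s/2) ds.
Integrating by parts (boundary term plus one more integral), an antiderivative of (3*s) cos(s/2) is 6*s*sin(s/2) + 12*cos(s/2); evaluating from 0 to 2*pi: ∫_{0}^{2*pi} (3*s) cos(s/2) ds = (-12) - (12) = -24.
So ∫_{-2*pi}^{2*pi} ψ(s) cos(s/2) ds = -48.
Hence Re(c_{1}) = (1/(4*pi))·(-48) = -12/pi.

-12/pi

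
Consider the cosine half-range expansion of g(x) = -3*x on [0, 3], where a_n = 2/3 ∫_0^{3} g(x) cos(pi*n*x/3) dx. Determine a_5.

a_5 = 2/3 ∫_0^{3} (-3*x) cos(5*pi*x/3) dx.
Integrating by parts (boundary term plus one more integral), an antiderivative of (-3*x) cos(5*pi*x/3) is -9*x*sin(5*pi*x/3)/(5*pi) - 27*cos(5*pi*x/3)/(25*pi**2); evaluating from 0 to 3: ∫_{0}^{3} (-3*x) cos(5*pi*x/3) dx = (27/(25*pi**2)) - (-27/(25*pi**2)) = 54/(25*pi**2).
Hence a_5 = (2/3)·(54/(25*pi**2)) = 36/(25*pi**2).

36/(25*pi**2)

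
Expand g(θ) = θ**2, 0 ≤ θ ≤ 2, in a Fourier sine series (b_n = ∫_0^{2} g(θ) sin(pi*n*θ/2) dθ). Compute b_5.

8*(-4 + 25*pi**2)/(125*pi**3)

b_5 = ∫_0^{2} (θ**2) sin(5*pi*θ/2) dθ.
Integrating by parts twice (tabular method), an antiderivative of (θ**2) sin(5*pi*θ/2) is -2*θ**2*cos(5*pi*θ/2)/(5*pi) + 8*θ*sin(5*pi*θ/2)/(25*pi**2) + 16*cos(5*pi*θ/2)/(125*pi**3); evaluating from 0 to 2: ∫_{0}^{2} (θ**2) sin(5*pi*θ/2) dθ = (8*(-2 + 25*pi**2)/(125*pi**3)) - (16/(125*pi**3)) = 8*(-4 + 25*pi**2)/(125*pi**3).
Hence b_5 = 8*(-4 + 25*pi**2)/(125*pi**3).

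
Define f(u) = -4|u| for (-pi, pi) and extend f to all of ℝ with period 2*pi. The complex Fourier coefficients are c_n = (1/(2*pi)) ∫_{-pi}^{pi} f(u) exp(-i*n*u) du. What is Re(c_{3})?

Since f is real-valued, Re(c_{3}) = (1/(2*pi)) ∫_{-pi}^{pi} f(u) cos(3*u) du = a_{3}/2.
f is even and cos(3*u) is even, so the integrand is even: ∫_{-pi}^{pi} f(u) cos(3*u) du = 2∫_0^{pi} f(u) cos(3*u) du.
Integrating by parts (boundary term plus one more integral), an antiderivative of (-4*u) cos(3*u) is -4*u*sin(3*u)/3 - 4*cos(3*u)/9; evaluating from 0 to pi: ∫_{0}^{pi} (-4*u) cos(3*u) du = (4/9) - (-4/9) = 8/9.
So ∫_{-pi}^{pi} f(u) cos(3*u) du = 16/9.
Hence Re(c_{3}) = (1/(2*pi))·(16/9) = 8/(9*pi).

8/(9*pi)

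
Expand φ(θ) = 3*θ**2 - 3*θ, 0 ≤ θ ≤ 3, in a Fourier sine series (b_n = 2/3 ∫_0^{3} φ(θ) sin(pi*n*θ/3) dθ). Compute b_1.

-216/pi**3 + 36/pi

b_1 = 2/3 ∫_0^{3} (3*θ**2 - 3*θ) sin(pi*θ/3) dθ.
Integrating by parts twice (tabular method), an antiderivative of (3*θ**2 - 3*θ) sin(pi*θ/3) is -9*θ**2*cos(pi*θ/3)/pi + 54*θ*sin(pi*θ/3)/pi**2 + 9*θ*cos(pi*θ/3)/pi - 27*sin(pi*θ/3)/pi**2 + 162*cos(pi*θ/3)/pi**3; evaluating from 0 to 3: ∫_{0}^{3} (3*θ**2 - 3*θ) sin(pi*θ/3) dθ = (-162/pi**3 + 54/pi) - (162/pi**3) = -324/pi**3 + 54/pi.
Hence b_1 = (2/3)·(-324/pi**3 + 54/pi) = -216/pi**3 + 36/pi.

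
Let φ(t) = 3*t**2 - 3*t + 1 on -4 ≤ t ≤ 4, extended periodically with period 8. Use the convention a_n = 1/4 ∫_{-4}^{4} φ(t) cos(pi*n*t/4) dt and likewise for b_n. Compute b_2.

12/pi

b_2 = 1/4 ∫_{-4}^{4} φ(t) sin(pi*t/2) dt.
Integrating by parts twice (tabular method), an antiderivative of (3*t**2 - 3*t + 1) sin(pi*t/2) is -6*t**2*cos(pi*t/2)/pi + 24*t*sin(pi*t/2)/pi**2 + 6*t*cos(pi*t/2)/pi - 12*sin(pi*t/2)/pi**2 - 2*cos(pi*t/2)/pi + 48*cos(pi*t/2)/pi**3; evaluating from -4 to 4: ∫_{-4}^{4} (3*t**2 - 3*t + 1) sin(pi*t/2) dt = (-74/pi + 48/pi**3) - (-122/pi + 48/pi**3) = 48/pi.
Hence b_2 = (1/4)·(48/pi) = 12/pi.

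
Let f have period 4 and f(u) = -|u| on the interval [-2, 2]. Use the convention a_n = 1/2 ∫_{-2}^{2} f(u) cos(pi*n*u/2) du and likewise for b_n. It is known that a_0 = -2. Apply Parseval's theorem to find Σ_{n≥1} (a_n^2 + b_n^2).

Parseval: a_0^2/2 + Σ_{n≥1} (a_n^2+b_n^2) = 1/2 ∫_{-2}^{2} f(u)^2 du = 8/3.
Subtract a_0^2/2 = 2: Σ (a_n^2+b_n^2) = 2/3.

2/3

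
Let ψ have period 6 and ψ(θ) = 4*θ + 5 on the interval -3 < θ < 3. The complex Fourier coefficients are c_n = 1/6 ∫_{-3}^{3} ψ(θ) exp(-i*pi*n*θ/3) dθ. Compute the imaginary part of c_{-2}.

-6/pi

Since ψ is real-valued, Im(c_{-2}) = -1/6 ∫_{-3}^{3} ψ(θ) sin(-2*pi*θ/3) dθ = b_{2}/2.
Integrating by parts (boundary term plus one more integral), an antiderivative of (4*θ + 5) sin(-2*pi*θ/3) is 6*θ*cos(2*pi*θ/3)/pi - 9*sin(2*pi*θ/3)/pi**2 + 15*cos(2*pi*θ/3)/(2*pi); evaluating from -3 to 3: ∫_{-3}^{3} (4*θ + 5) sin(-2*pi*θ/3) dθ = (51/(2*pi)) - (-21/(2*pi)) = 36/pi.
Hence Im(c_{-2}) = (-1/6)·(36/pi) = -6/pi.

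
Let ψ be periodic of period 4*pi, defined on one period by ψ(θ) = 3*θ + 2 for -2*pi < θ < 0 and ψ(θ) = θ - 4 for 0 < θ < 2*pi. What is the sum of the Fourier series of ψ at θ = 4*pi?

-1

θ = 4*pi differs from θ = 0 by 1 full period(s), and the series is 4*pi-periodic.
At θ = 0 the one-sided limits are ψ(0^-) = 2 and ψ(0^+) = -4.
By Dirichlet's theorem the series converges to their average, [(2) + (-4)]/2 = -1.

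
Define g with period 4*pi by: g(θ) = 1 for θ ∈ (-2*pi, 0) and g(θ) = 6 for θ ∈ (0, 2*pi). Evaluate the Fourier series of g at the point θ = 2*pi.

At θ = 2*pi the one-sided limits are g(2*pi^-) = 6 and g(2*pi^+) = 1.
By Dirichlet's theorem the series converges to their average, [(6) + (1)]/2 = 7/2.

7/2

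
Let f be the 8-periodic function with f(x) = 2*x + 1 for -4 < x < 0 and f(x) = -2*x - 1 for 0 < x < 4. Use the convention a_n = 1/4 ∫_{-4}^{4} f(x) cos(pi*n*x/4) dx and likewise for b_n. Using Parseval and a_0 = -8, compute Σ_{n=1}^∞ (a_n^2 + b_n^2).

Parseval: a_0^2/2 + Σ_{n≥1} (a_n^2+b_n^2) = 1/4 ∫_{-4}^{4} f(x)^2 dx = 134/3.
Subtract a_0^2/2 = 32: Σ (a_n^2+b_n^2) = 38/3.

38/3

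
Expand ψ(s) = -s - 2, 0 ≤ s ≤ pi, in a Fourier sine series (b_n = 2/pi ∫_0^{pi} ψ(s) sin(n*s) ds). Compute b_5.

2*(-4 - pi)/(5*pi)

b_5 = 2/pi ∫_0^{pi} (-s - 2) sin(5*s) ds.
Integrating by parts (boundary term plus one more integral), an antiderivative of (-s - 2) sin(5*s) is s*cos(5*s)/5 - sin(5*s)/25 + 2*cos(5*s)/5; evaluating from 0 to pi: ∫_{0}^{pi} (-s - 2) sin(5*s) ds = (-pi/5 - 2/5) - (2/5) = -4/5 - pi/5.
Hence b_5 = (2/pi)·(-4/5 - pi/5) = 2*(-4 - pi)/(5*pi).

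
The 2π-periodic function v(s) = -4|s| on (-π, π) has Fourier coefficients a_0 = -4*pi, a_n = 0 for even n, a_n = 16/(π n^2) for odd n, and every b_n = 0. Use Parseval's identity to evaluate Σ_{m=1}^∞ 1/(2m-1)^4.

pi**4/96

Parseval: a_0^2/2 + Σ a_n^2 = (1/π) ∫_{-π}^{π} v(s)^2 ds = 32*pi**2/3.
Subtract a_0^2/2 = 8*pi**2: Σ a_n^2 = 8*pi**2/3.
Only odd n contribute, with a_n^2 = 256/(π^2 n^4), so Σ_{m≥1} 1/(2m-1)^4 = π^2·(8*pi**2/3)/256 = pi**4/96.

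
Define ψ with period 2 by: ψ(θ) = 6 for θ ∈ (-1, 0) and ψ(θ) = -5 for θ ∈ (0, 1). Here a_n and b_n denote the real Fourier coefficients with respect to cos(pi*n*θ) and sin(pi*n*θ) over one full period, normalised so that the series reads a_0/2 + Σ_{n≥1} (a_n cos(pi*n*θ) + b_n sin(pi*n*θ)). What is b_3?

b_3 = ∫_{-1}^{1} ψ(θ) sin(3*pi*θ) dθ.
Split the integral at the breakpoints.
Directly, an antiderivative of (6) sin(3*pi*θ) is -2*cos(3*pi*θ)/pi; evaluating from -1 to 0: ∫_{-1}^{0} (6) sin(3*pi*θ) dθ = (-2/pi) - (2/pi) = -4/pi.
Directly, an antiderivative of (-5) sin(3*pi*θ) is 5*cos(3*pi*θ)/(3*pi); evaluating from 0 to 1: ∫_{0}^{1} (-5) sin(3*pi*θ) dθ = (-5/(3*pi)) - (5/(3*pi)) = -10/(3*pi).
Summing the pieces gives b_3 = -22/(3*pi).

-22/(3*pi)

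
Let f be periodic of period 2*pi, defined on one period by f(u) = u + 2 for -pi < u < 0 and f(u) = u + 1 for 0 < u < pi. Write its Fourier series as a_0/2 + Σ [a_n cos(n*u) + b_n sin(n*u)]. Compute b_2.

-1

b_2 = 1/pi ∫_{-pi}^{pi} f(u) sin(2*u) du.
Split the integral at the breakpoints.
Integrating by parts (boundary term plus one more integral), an antiderivative of (u + 2) sin(2*u) is -u*cos(2*u)/2 + sin(2*u)/4 - cos(2*u); evaluating from -pi to 0: ∫_{-pi}^{0} (u + 2) sin(2*u) du = (-1) - (-1 + pi/2) = -pi/2.
Integrating by parts (boundary term plus one more integral), an antiderivative of (u + 1) sin(2*u) is -u*cos(2*u)/2 + sin(2*u)/4 - cos(2*u)/2; evaluating from 0 to pi: ∫_{0}^{pi} (u + 1) sin(2*u) du = (-pi/2 - 1/2) - (-1/2) = -pi/2.
Summing the pieces and multiplying by (1/pi) gives b_2 = -1.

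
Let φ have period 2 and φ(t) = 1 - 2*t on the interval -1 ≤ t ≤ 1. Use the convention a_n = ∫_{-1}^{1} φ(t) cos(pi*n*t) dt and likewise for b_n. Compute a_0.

a_0 = ∫_{-1}^{1} φ(t) dt = 2.

2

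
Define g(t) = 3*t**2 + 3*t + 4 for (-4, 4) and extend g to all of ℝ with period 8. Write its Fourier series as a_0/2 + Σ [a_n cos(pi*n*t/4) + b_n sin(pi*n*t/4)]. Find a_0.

a_0 = 1/4 ∫_{-4}^{4} g(t) dt = 1/4 · (160) = 40.

40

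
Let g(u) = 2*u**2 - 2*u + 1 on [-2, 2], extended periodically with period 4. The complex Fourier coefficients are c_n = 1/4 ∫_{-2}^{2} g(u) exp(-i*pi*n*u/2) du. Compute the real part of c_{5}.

-16/(25*pi**2)

Since g is real-valued, Re(c_{5}) = 1/4 ∫_{-2}^{2} g(u) cos(5*pi*u/2) du = a_{5}/2.
Integrating by parts twice (tabular method), an antiderivative of (2*u**2 - 2*u + 1) cos(5*pi*u/2) is 4*u**2*sin(5*pi*u/2)/(5*pi) - 4*u*sin(5*pi*u/2)/(5*pi) + 16*u*cos(5*pi*u/2)/(25*pi**2) - 32*sin(5*pi*u/2)/(125*pi**3) + 2*sin(5*pi*u/2)/(5*pi) - 8*cos(5*pi*u/2)/(25*pi**2); evaluating from -2 to 2: ∫_{-2}^{2} (2*u**2 - 2*u + 1) cos(5*pi*u/2) du = (-24/(25*pi**2)) - (8/(5*pi**2)) = -64/(25*pi**2).
Hence Re(c_{5}) = (1/4)·(-64/(25*pi**2)) = -16/(25*pi**2).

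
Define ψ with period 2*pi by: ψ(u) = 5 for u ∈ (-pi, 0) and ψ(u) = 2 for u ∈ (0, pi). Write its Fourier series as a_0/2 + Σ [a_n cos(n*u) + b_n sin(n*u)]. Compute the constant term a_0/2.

a_0 = 1/pi ∫_{-pi}^{pi} ψ(u) du = 1/pi · (7*pi) = 7.
So the constant term a_0/2 = 7/2.

7/2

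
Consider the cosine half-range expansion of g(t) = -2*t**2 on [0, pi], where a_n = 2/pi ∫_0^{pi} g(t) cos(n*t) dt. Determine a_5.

a_5 = 2/pi ∫_0^{pi} (-2*t**2) cos(5*t) dt.
Integrating by parts twice (tabular method), an antiderivative of (-2*t**2) cos(5*t) is -2*t**2*sin(5*t)/5 - 4*t*cos(5*t)/25 + 4*sin(5*t)/125; evaluating from 0 to pi: ∫_{0}^{pi} (-2*t**2) cos(5*t) dt = (4*pi/25) - (0) = 4*pi/25.
Hence a_5 = (2/pi)·(4*pi/25) = 8/25.

8/25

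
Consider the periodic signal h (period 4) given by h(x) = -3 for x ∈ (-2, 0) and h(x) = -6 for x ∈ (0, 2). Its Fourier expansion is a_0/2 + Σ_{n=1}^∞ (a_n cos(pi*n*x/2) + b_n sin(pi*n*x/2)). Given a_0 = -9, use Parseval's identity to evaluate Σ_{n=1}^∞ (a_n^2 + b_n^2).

9/2

Parseval: a_0^2/2 + Σ_{n≥1} (a_n^2+b_n^2) = 1/2 ∫_{-2}^{2} h(x)^2 dx = 45.
Subtract a_0^2/2 = 81/2: Σ (a_n^2+b_n^2) = 9/2.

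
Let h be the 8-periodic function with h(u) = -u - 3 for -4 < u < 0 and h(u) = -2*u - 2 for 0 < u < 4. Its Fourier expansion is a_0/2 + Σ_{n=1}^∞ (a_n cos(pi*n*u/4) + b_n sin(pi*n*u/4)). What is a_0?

a_0 = 1/4 ∫_{-4}^{4} h(u) du = 1/4 · (-28) = -7.

-7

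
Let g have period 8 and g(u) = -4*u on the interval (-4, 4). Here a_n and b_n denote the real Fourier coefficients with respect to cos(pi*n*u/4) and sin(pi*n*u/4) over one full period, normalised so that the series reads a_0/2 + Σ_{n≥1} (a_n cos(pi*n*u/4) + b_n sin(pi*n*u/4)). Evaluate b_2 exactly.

16/pi

b_2 = 1/4 ∫_{-4}^{4} g(u) sin(pi*u/2) du.
g is odd and sin(pi*u/2) is odd, so the integrand is even and b_2 = 1/2 ∫_0^{4} g(u) sin(pi*u/2) du.
Integrating by parts (boundary term plus one more integral), an antiderivative of (-4*u) sin(pi*u/2) is 8*u*cos(pi*u/2)/pi - 16*sin(pi*u/2)/pi**2; evaluating from 0 to 4: ∫_{0}^{4} (-4*u) sin(pi*u/2) du = (32/pi) - (0) = 32/pi.
Hence b_2 = (1/2)·(32/pi) = 16/pi.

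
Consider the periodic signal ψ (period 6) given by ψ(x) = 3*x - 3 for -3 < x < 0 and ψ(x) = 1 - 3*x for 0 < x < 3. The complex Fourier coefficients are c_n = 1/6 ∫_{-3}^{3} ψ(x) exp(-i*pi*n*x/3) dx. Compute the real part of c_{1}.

Since ψ is real-valued, Re(c_{1}) = 1/6 ∫_{-3}^{3} ψ(x) cos(pi*x/3) dx = a_{1}/2.
Split the integral at the breakpoints.
Integrating by parts (boundary term plus one more integral), an antiderivative of (3*x - 3) cos(pi*x/3) is 9*x*sin(pi*x/3)/pi - 9*sin(pi*x/3)/pi + 27*cos(pi*x/3)/pi**2; evaluating from -3 to 0: ∫_{-3}^{0} (3*x - 3) cos(pi*x/3) dx = (27/pi**2) - (-27/pi**2) = 54/pi**2.
Integrating by parts (boundary term plus one more integral), an antiderivative of (1 - 3*x) cos(pi*x/3) is -9*x*sin(pi*x/3)/pi + 3*sin(pi*x/3)/pi - 27*cos(pi*x/3)/pi**2; evaluating from 0 to 3: ∫_{0}^{3} (1 - 3*x) cos(pi*x/3) dx = (27/pi**2) - (-27/pi**2) = 54/pi**2.
So ∫_{-3}^{3} ψ(x) cos(pi*x/3) dx = 108/pi**2.
Hence Re(c_{1}) = (1/6)·(108/pi**2) = 18/pi**2.

18/pi**2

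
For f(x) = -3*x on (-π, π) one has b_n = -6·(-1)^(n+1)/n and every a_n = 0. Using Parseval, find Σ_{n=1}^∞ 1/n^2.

pi**2/6

Parseval: Σ b_n^2 = (1/π) ∫_{-π}^{π} f(x)^2 dx = 6*pi**2.
Σ b_n^2 = Σ 36/n^2, so Σ 1/n^2 = (6*pi**2)/36 = pi**2/6.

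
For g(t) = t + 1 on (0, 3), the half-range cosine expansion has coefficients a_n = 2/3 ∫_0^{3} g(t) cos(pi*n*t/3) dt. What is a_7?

-12/(49*pi**2)

a_7 = 2/3 ∫_0^{3} (t + 1) cos(7*pi*t/3) dt.
Integrating by parts (boundary term plus one more integral), an antiderivative of (t + 1) cos(7*pi*t/3) is 3*t*sin(7*pi*t/3)/(7*pi) + 3*sin(7*pi*t/3)/(7*pi) + 9*cos(7*pi*t/3)/(49*pi**2); evaluating from 0 to 3: ∫_{0}^{3} (t + 1) cos(7*pi*t/3) dt = (-9/(49*pi**2)) - (9/(49*pi**2)) = -18/(49*pi**2).
Hence a_7 = (2/3)·(-18/(49*pi**2)) = -12/(49*pi**2).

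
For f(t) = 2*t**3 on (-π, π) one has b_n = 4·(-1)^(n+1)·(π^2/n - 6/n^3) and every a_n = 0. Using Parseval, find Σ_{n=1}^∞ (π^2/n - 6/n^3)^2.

Parseval: Σ b_n^2 = (1/π) ∫_{-π}^{π} f(t)^2 dt = 8*pi**6/7.
b_n^2 = 16·(π^2/n - 6/n^3)^2, so the sum equals (8*pi**6/7)/16 = pi**6/14.

pi**6/14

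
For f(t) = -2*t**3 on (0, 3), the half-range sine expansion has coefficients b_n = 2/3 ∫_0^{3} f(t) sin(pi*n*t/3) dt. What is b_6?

-3/pi**3 + 18/pi

b_6 = 2/3 ∫_0^{3} (-2*t**3) sin(2*pi*t) dt.
Integrating by parts three times (tabular method), an antiderivative of (-2*t**3) sin(2*pi*t) is t**3*cos(2*pi*t)/pi - 3*t**2*sin(2*pi*t)/(2*pi**2) - 3*t*cos(2*pi*t)/(2*pi**3) + 3*sin(2*pi*t)/(4*pi**4); evaluating from 0 to 3: ∫_{0}^{3} (-2*t**3) sin(2*pi*t) dt = (-9/(2*pi**3) + 27/pi) - (0) = -9/(2*pi**3) + 27/pi.
Hence b_6 = (2/3)·(-9/(2*pi**3) + 27/pi) = -3/pi**3 + 18/pi.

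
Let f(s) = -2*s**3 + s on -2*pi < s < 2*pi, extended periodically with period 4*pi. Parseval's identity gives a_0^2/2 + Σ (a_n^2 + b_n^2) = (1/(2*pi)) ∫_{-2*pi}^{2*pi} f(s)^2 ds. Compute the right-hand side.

(1/(2*pi)) ∫_{-2*pi}^{2*pi} f(s)^2 ds = (1/(2*pi)) · (16*pi**3*(-336*pi**2 + 35 + 960*pi**4)/105) = 8*pi**2*(-336*pi**2 + 35 + 960*pi**4)/105.

8*pi**2*(-336*pi**2 + 35 + 960*pi**4)/105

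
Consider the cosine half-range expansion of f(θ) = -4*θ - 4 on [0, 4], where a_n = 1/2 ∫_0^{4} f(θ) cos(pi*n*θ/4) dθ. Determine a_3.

64/(9*pi**2)

a_3 = 1/2 ∫_0^{4} (-4*θ - 4) cos(3*pi*θ/4) dθ.
Integrating by parts (boundary term plus one more integral), an antiderivative of (-4*θ - 4) cos(3*pi*θ/4) is -16*θ*sin(3*pi*θ/4)/(3*pi) - 16*sin(3*pi*θ/4)/(3*pi) - 64*cos(3*pi*θ/4)/(9*pi**2); evaluating from 0 to 4: ∫_{0}^{4} (-4*θ - 4) cos(3*pi*θ/4) dθ = (64/(9*pi**2)) - (-64/(9*pi**2)) = 128/(9*pi**2).
Hence a_3 = (1/2)·(128/(9*pi**2)) = 64/(9*pi**2).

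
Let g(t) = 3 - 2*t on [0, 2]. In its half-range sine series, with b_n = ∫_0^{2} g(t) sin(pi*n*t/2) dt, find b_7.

b_7 = ∫_0^{2} (3 - 2*t) sin(7*pi*t/2) dt.
Integrating by parts (boundary term plus one more integral), an antiderivative of (3 - 2*t) sin(7*pi*t/2) is 4*t*cos(7*pi*t/2)/(7*pi) - 8*sin(7*pi*t/2)/(49*pi**2) - 6*cos(7*pi*t/2)/(7*pi); evaluating from 0 to 2: ∫_{0}^{2} (3 - 2*t) sin(7*pi*t/2) dt = (-2/(7*pi)) - (-6/(7*pi)) = 4/(7*pi).
Hence b_7 = 4/(7*pi).

4/(7*pi)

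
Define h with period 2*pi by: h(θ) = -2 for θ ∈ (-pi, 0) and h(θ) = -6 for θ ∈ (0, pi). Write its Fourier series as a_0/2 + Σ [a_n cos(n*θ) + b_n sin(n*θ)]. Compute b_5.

-8/(5*pi)

b_5 = 1/pi ∫_{-pi}^{pi} h(θ) sin(5*θ) dθ.
Split the integral at the breakpoints.
Directly, an antiderivative of (-2) sin(5*θ) is 2*cos(5*θ)/5; evaluating from -pi to 0: ∫_{-pi}^{0} (-2) sin(5*θ) dθ = (2/5) - (-2/5) = 4/5.
Directly, an antiderivative of (-6) sin(5*θ) is 6*cos(5*θ)/5; evaluating from 0 to pi: ∫_{0}^{pi} (-6) sin(5*θ) dθ = (-6/5) - (6/5) = -12/5.
Summing the pieces and multiplying by (1/pi) gives b_5 = -8/(5*pi).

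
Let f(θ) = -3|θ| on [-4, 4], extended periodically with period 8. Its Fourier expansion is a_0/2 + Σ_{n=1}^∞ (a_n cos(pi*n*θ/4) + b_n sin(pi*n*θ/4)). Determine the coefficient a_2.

a_2 = 1/4 ∫_{-4}^{4} f(θ) cos(pi*θ/2) dθ.
f is even and cos(pi*θ/2) is even, so the integrand is even and a_2 = 1/2 ∫_0^{4} f(θ) cos(pi*θ/2) dθ.
Integrating by parts (boundary term plus one more integral), an antiderivative of (-3*θ) cos(pi*θ/2) is -6*θ*sin(pi*θ/2)/pi - 12*cos(pi*θ/2)/pi**2; evaluating from 0 to 4: ∫_{0}^{4} (-3*θ) cos(pi*θ/2) dθ = (-12/pi**2) - (-12/pi**2) = 0.
Hence a_2 = (1/2)·(0) = 0.

0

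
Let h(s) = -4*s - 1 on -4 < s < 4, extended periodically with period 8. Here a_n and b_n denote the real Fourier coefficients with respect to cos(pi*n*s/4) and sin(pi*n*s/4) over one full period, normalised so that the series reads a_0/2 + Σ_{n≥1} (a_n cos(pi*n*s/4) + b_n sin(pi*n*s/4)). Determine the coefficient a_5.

a_5 = 1/4 ∫_{-4}^{4} h(s) cos(5*pi*s/4) ds.
Integrating by parts (boundary term plus one more integral), an antiderivative of (-4*s - 1) cos(5*pi*s/4) is -16*s*sin(5*pi*s/4)/(5*pi) - 4*sin(5*pi*s/4)/(5*pi) - 64*cos(5*pi*s/4)/(25*pi**2); evaluating from -4 to 4: ∫_{-4}^{4} (-4*s - 1) cos(5*pi*s/4) ds = (64/(25*pi**2)) - (64/(25*pi**2)) = 0.
Hence a_5 = (1/4)·(0) = 0.

0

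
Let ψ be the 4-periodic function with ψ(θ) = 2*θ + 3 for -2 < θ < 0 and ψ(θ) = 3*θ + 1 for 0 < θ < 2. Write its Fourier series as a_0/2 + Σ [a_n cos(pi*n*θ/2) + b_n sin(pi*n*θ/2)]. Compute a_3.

a_3 = 1/2 ∫_{-2}^{2} ψ(θ) cos(3*pi*θ/2) dθ.
Split the integral at the breakpoints.
Integrating by parts (boundary term plus one more integral), an antiderivative of (2*θ + 3) cos(3*pi*θ/2) is 4*θ*sin(3*pi*θ/2)/(3*pi) + 2*sin(3*pi*θ/2)/pi + 8*cos(3*pi*θ/2)/(9*pi**2); evaluating from -2 to 0: ∫_{-2}^{0} (2*θ + 3) cos(3*pi*θ/2) dθ = (8/(9*pi**2)) - (-8/(9*pi**2)) = 16/(9*pi**2).
Integrating by parts (boundary term plus one more integral), an antiderivative of (3*θ + 1) cos(3*pi*θ/2) is 2*θ*sin(3*pi*θ/2)/pi + 2*sin(3*pi*θ/2)/(3*pi) + 4*cos(3*pi*θ/2)/(3*pi**2); evaluating from 0 to 2: ∫_{0}^{2} (3*θ + 1) cos(3*pi*θ/2) dθ = (-4/(3*pi**2)) - (4/(3*pi**2)) = -8/(3*pi**2).
Summing the pieces and multiplying by (1/2) gives a_3 = -4/(9*pi**2).

-4/(9*pi**2)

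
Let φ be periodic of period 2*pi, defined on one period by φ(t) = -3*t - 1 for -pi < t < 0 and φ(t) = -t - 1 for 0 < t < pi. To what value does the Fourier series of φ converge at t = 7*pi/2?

-1 + 3*pi/2

t = 7*pi/2 differs from t = -pi/2 by 2 full period(s), and the series is 2*pi-periodic.
φ is continuous at t = -pi/2 with value -1 + 3*pi/2, so the series converges to -1 + 3*pi/2 there.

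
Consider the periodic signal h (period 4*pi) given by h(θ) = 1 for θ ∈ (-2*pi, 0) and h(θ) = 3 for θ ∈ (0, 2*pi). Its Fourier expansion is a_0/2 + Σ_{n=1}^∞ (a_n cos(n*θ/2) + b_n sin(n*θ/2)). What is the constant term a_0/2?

2

a_0 = (1/(2*pi)) ∫_{-2*pi}^{2*pi} h(θ) dθ = (1/(2*pi)) · (8*pi) = 4.
So the constant term a_0/2 = 2.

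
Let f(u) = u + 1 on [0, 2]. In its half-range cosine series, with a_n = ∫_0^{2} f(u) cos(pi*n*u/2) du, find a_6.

0

a_6 = ∫_0^{2} (u + 1) cos(3*pi*u) du.
Integrating by parts (boundary term plus one more integral), an antiderivative of (u + 1) cos(3*pi*u) is u*sin(3*pi*u)/(3*pi) + sin(3*pi*u)/(3*pi) + cos(3*pi*u)/(9*pi**2); evaluating from 0 to 2: ∫_{0}^{2} (u + 1) cos(3*pi*u) du = (1/(9*pi**2)) - (1/(9*pi**2)) = 0.
Hence a_6 = 0.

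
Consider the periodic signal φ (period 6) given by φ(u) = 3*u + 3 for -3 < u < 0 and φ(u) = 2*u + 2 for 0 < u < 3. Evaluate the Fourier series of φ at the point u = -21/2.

5

u = -21/2 differs from u = 3/2 by -2 full period(s), and the series is 6-periodic.
φ is continuous at u = 3/2 with value 5, so the series converges to 5 there.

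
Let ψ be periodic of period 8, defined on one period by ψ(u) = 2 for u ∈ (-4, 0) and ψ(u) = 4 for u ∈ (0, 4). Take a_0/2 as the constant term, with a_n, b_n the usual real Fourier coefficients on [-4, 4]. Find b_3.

b_3 = 1/4 ∫_{-4}^{4} ψ(u) sin(3*pi*u/4) du.
Split the integral at the breakpoints.
Directly, an antiderivative of (2) sin(3*pi*u/4) is -8*cos(3*pi*u/4)/(3*pi); evaluating from -4 to 0: ∫_{-4}^{0} (2) sin(3*pi*u/4) du = (-8/(3*pi)) - (8/(3*pi)) = -16/(3*pi).
Directly, an antiderivative of (4) sin(3*pi*u/4) is -16*cos(3*pi*u/4)/(3*pi); evaluating from 0 to 4: ∫_{0}^{4} (4) sin(3*pi*u/4) du = (16/(3*pi)) - (-16/(3*pi)) = 32/(3*pi).
Summing the pieces and multiplying by (1/4) gives b_3 = 4/(3*pi).

4/(3*pi)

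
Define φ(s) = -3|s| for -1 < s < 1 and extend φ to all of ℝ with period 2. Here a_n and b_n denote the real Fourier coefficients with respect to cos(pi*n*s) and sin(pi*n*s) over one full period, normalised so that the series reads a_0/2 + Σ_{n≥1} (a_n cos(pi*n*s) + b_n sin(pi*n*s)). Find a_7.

a_7 = ∫_{-1}^{1} φ(s) cos(7*pi*s) ds.
φ is even and cos(7*pi*s) is even, so the integrand is even and a_7 = 2 ∫_0^{1} φ(s) cos(7*pi*s) ds.
Integrating by parts (boundary term plus one more integral), an antiderivative of (-3*s) cos(7*pi*s) is -3*s*sin(7*pi*s)/(7*pi) - 3*cos(7*pi*s)/(49*pi**2); evaluating from 0 to 1: ∫_{0}^{1} (-3*s) cos(7*pi*s) ds = (3/(49*pi**2)) - (-3/(49*pi**2)) = 6/(49*pi**2).
Hence a_7 = 2·(6/(49*pi**2)) = 12/(49*pi**2).

12/(49*pi**2)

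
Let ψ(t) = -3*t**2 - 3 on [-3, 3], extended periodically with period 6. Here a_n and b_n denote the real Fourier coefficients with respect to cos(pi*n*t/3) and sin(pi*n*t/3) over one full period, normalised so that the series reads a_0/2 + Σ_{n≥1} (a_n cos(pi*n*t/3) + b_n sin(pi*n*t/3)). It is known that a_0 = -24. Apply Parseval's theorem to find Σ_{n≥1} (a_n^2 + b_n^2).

648/5

Parseval: a_0^2/2 + Σ_{n≥1} (a_n^2+b_n^2) = 1/3 ∫_{-3}^{3} ψ(t)^2 dt = 2088/5.
Subtract a_0^2/2 = 288: Σ (a_n^2+b_n^2) = 648/5.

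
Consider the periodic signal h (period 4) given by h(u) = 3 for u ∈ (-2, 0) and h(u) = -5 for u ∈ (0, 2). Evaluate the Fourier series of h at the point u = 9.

-5

u = 9 differs from u = 1 by 2 full period(s), and the series is 4-periodic.
h is continuous at u = 1 with value -5, so the series converges to -5 there.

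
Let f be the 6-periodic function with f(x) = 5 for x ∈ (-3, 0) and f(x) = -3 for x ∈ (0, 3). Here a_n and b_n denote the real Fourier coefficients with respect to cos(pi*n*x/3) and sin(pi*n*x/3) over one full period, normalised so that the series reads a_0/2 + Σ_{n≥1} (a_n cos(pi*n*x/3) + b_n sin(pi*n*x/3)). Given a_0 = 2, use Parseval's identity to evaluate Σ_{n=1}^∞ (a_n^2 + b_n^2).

32

Parseval: a_0^2/2 + Σ_{n≥1} (a_n^2+b_n^2) = 1/3 ∫_{-3}^{3} f(x)^2 dx = 34.
Subtract a_0^2/2 = 2: Σ (a_n^2+b_n^2) = 32.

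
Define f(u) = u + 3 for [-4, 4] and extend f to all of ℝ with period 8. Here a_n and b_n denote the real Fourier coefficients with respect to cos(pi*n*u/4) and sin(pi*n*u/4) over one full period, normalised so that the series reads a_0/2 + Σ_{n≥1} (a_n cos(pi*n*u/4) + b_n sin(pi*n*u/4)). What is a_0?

6

a_0 = 1/4 ∫_{-4}^{4} f(u) du = 1/4 · (24) = 6.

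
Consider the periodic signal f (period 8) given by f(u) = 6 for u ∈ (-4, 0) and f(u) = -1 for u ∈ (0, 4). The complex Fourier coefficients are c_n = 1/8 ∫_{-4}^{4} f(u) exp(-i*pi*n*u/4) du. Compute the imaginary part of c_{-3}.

Since f is real-valued, Im(c_{-3}) = -1/8 ∫_{-4}^{4} f(u) sin(-3*pi*u/4) du = b_{3}/2.
Split the integral at the breakpoints.
Directly, an antiderivative of (6) sin(-3*pi*u/4) is 8*cos(3*pi*u/4)/pi; evaluating from -4 to 0: ∫_{-4}^{0} (6) sin(-3*pi*u/4) du = (8/pi) - (-8/pi) = 16/pi.
Directly, an antiderivative of (-1) sin(-3*pi*u/4) is -4*cos(3*pi*u/4)/(3*pi); evaluating from 0 to 4: ∫_{0}^{4} (-1) sin(-3*pi*u/4) du = (4/(3*pi)) - (-4/(3*pi)) = 8/(3*pi).
So ∫_{-4}^{4} f(u) sin(-3*pi*u/4) du = 56/(3*pi).
Hence Im(c_{-3}) = (-1/8)·(56/(3*pi)) = -7/(3*pi).

-7/(3*pi)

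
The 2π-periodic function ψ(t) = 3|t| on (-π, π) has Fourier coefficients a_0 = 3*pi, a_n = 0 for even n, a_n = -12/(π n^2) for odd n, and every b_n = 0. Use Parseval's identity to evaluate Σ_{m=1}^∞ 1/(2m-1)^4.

pi**4/96

Parseval: a_0^2/2 + Σ a_n^2 = (1/π) ∫_{-π}^{π} ψ(t)^2 dt = 6*pi**2.
Subtract a_0^2/2 = 9*pi**2/2: Σ a_n^2 = 3*pi**2/2.
Only odd n contribute, with a_n^2 = 144/(π^2 n^4), so Σ_{m≥1} 1/(2m-1)^4 = π^2·(3*pi**2/2)/144 = pi**4/96.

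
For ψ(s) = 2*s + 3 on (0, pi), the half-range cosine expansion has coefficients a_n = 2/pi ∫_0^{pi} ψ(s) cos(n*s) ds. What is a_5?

-8/(25*pi)

a_5 = 2/pi ∫_0^{pi} (2*s + 3) cos(5*s) ds.
Integrating by parts (boundary term plus one more integral), an antiderivative of (2*s + 3) cos(5*s) is 2*s*sin(5*s)/5 + 3*sin(5*s)/5 + 2*cos(5*s)/25; evaluating from 0 to pi: ∫_{0}^{pi} (2*s + 3) cos(5*s) ds = (-2/25) - (2/25) = -4/25.
Hence a_5 = (2/pi)·(-4/25) = -8/(25*pi).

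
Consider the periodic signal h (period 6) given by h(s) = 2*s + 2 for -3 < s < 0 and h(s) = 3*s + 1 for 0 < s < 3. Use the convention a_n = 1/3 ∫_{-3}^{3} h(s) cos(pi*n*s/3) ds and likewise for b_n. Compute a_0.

9/2

a_0 = 1/3 ∫_{-3}^{3} h(s) ds = 1/3 · (27/2) = 9/2.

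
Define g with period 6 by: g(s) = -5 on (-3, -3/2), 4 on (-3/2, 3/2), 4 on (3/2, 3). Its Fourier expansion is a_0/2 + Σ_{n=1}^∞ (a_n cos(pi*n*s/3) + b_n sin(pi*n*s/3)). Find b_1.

b_1 = 1/3 ∫_{-3}^{3} g(s) sin(pi*s/3) ds.
Split the integral at the breakpoints.
Directly, an antiderivative of (-5) sin(pi*s/3) is 15*cos(pi*s/3)/pi; evaluating from -3 to -3/2: ∫_{-3}^{-3/2} (-5) sin(pi*s/3) ds = (0) - (-15/pi) = 15/pi.
Directly, an antiderivative of (4) sin(pi*s/3) is -12*cos(pi*s/3)/pi; evaluating from -3/2 to 3/2: ∫_{-3/2}^{3/2} (4) sin(pi*s/3) ds = (0) - (0) = 0.
Directly, an antiderivative of (4) sin(pi*s/3) is -12*cos(pi*s/3)/pi; evaluating from 3/2 to 3: ∫_{3/2}^{3} (4) sin(pi*s/3) ds = (12/pi) - (0) = 12/pi.
Summing the pieces and multiplying by (1/3) gives b_1 = 9/pi.

9/pi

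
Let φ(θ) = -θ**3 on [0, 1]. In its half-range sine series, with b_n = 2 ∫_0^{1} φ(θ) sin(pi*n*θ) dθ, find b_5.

2*(6 - 25*pi**2)/(125*pi**3)

b_5 = 2 ∫_0^{1} (-θ**3) sin(5*pi*θ) dθ.
Integrating by parts three times (tabular method), an antiderivative of (-θ**3) sin(5*pi*θ) is θ**3*cos(5*pi*θ)/(5*pi) - 3*θ**2*sin(5*pi*θ)/(25*pi**2) - 6*θ*cos(5*pi*θ)/(125*pi**3) + 6*sin(5*pi*θ)/(625*pi**4); evaluating from 0 to 1: ∫_{0}^{1} (-θ**3) sin(5*pi*θ) dθ = ((6 - 25*pi**2)/(125*pi**3)) - (0) = (6 - 25*pi**2)/(125*pi**3).
Hence b_5 = 2·((6 - 25*pi**2)/(125*pi**3)) = 2*(6 - 25*pi**2)/(125*pi**3).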